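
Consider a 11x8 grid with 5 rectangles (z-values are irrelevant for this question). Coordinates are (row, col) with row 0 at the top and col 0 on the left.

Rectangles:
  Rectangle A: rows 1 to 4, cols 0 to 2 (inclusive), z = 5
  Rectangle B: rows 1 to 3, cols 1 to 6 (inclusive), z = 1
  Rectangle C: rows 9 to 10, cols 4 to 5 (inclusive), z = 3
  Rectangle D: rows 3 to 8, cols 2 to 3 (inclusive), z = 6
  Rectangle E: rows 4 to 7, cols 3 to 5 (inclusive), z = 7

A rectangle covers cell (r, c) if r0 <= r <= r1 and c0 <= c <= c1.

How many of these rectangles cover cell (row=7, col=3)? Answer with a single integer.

Check cell (7,3):
  A: rows 1-4 cols 0-2 -> outside (row miss)
  B: rows 1-3 cols 1-6 -> outside (row miss)
  C: rows 9-10 cols 4-5 -> outside (row miss)
  D: rows 3-8 cols 2-3 -> covers
  E: rows 4-7 cols 3-5 -> covers
Count covering = 2

Answer: 2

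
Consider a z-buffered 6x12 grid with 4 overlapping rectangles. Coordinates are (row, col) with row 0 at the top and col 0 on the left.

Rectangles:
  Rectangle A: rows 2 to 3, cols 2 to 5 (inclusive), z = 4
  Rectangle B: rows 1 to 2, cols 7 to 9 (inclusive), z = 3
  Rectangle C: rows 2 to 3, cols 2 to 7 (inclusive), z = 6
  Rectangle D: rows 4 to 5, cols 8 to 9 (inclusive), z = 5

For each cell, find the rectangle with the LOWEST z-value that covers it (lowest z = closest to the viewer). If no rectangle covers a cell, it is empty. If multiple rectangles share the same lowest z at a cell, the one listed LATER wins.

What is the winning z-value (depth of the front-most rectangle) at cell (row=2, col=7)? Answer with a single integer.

Check cell (2,7):
  A: rows 2-3 cols 2-5 -> outside (col miss)
  B: rows 1-2 cols 7-9 z=3 -> covers; best now B (z=3)
  C: rows 2-3 cols 2-7 z=6 -> covers; best now B (z=3)
  D: rows 4-5 cols 8-9 -> outside (row miss)
Winner: B at z=3

Answer: 3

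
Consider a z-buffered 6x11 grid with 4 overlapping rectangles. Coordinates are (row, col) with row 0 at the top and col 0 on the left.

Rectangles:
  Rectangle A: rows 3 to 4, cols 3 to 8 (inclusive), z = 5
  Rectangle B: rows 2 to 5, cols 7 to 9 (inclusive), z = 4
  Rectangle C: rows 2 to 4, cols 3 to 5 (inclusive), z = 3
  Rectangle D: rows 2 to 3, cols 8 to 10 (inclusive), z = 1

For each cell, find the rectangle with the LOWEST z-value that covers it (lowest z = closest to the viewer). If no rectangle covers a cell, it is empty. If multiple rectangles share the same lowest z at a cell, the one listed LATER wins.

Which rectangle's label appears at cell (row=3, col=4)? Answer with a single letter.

Check cell (3,4):
  A: rows 3-4 cols 3-8 z=5 -> covers; best now A (z=5)
  B: rows 2-5 cols 7-9 -> outside (col miss)
  C: rows 2-4 cols 3-5 z=3 -> covers; best now C (z=3)
  D: rows 2-3 cols 8-10 -> outside (col miss)
Winner: C at z=3

Answer: C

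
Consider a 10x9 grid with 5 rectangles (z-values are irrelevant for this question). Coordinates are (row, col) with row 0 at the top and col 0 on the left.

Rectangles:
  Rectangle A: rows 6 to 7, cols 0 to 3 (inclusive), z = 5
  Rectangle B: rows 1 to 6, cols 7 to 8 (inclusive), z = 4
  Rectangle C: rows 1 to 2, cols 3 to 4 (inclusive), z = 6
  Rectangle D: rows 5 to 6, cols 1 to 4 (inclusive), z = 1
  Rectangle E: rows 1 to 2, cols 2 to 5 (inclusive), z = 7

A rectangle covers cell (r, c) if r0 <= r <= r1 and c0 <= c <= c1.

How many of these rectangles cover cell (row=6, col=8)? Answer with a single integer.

Check cell (6,8):
  A: rows 6-7 cols 0-3 -> outside (col miss)
  B: rows 1-6 cols 7-8 -> covers
  C: rows 1-2 cols 3-4 -> outside (row miss)
  D: rows 5-6 cols 1-4 -> outside (col miss)
  E: rows 1-2 cols 2-5 -> outside (row miss)
Count covering = 1

Answer: 1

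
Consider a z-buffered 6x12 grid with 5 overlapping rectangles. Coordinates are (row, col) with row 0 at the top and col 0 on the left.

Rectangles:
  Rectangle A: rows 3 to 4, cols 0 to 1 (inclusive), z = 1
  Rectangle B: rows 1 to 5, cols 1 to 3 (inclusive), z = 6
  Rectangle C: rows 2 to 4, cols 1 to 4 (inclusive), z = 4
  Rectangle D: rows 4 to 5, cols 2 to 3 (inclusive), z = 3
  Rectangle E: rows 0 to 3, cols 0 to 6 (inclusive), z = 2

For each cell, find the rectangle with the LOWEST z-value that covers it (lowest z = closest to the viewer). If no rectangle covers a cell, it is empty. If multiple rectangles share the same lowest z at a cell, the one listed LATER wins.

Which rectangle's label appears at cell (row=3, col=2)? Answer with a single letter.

Check cell (3,2):
  A: rows 3-4 cols 0-1 -> outside (col miss)
  B: rows 1-5 cols 1-3 z=6 -> covers; best now B (z=6)
  C: rows 2-4 cols 1-4 z=4 -> covers; best now C (z=4)
  D: rows 4-5 cols 2-3 -> outside (row miss)
  E: rows 0-3 cols 0-6 z=2 -> covers; best now E (z=2)
Winner: E at z=2

Answer: E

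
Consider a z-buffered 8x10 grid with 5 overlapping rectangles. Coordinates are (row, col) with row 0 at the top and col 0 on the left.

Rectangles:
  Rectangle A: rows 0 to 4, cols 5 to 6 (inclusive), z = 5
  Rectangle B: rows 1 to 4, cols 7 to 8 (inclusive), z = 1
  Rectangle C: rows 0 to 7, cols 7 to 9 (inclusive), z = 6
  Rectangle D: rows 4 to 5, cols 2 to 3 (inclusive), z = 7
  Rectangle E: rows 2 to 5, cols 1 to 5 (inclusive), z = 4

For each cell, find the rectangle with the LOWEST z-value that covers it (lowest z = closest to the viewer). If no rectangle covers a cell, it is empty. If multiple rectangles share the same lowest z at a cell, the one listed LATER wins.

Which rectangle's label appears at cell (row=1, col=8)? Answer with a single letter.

Answer: B

Derivation:
Check cell (1,8):
  A: rows 0-4 cols 5-6 -> outside (col miss)
  B: rows 1-4 cols 7-8 z=1 -> covers; best now B (z=1)
  C: rows 0-7 cols 7-9 z=6 -> covers; best now B (z=1)
  D: rows 4-5 cols 2-3 -> outside (row miss)
  E: rows 2-5 cols 1-5 -> outside (row miss)
Winner: B at z=1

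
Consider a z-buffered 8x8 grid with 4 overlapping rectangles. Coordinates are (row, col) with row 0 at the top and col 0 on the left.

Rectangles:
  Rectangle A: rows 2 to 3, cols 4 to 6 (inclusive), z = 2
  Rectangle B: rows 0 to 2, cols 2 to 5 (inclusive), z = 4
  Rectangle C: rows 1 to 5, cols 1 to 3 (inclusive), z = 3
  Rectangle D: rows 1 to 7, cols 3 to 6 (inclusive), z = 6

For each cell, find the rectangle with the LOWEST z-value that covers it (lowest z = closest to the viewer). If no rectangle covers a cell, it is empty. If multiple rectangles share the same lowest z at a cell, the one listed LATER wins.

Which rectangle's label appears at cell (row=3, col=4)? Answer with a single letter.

Answer: A

Derivation:
Check cell (3,4):
  A: rows 2-3 cols 4-6 z=2 -> covers; best now A (z=2)
  B: rows 0-2 cols 2-5 -> outside (row miss)
  C: rows 1-5 cols 1-3 -> outside (col miss)
  D: rows 1-7 cols 3-6 z=6 -> covers; best now A (z=2)
Winner: A at z=2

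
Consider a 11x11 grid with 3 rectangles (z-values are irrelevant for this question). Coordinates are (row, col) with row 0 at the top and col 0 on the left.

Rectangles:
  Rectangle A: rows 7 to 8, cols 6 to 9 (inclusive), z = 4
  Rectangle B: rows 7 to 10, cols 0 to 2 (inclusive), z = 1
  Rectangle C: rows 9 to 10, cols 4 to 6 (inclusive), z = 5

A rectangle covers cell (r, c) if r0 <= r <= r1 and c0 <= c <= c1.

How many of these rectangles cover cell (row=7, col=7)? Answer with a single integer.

Check cell (7,7):
  A: rows 7-8 cols 6-9 -> covers
  B: rows 7-10 cols 0-2 -> outside (col miss)
  C: rows 9-10 cols 4-6 -> outside (row miss)
Count covering = 1

Answer: 1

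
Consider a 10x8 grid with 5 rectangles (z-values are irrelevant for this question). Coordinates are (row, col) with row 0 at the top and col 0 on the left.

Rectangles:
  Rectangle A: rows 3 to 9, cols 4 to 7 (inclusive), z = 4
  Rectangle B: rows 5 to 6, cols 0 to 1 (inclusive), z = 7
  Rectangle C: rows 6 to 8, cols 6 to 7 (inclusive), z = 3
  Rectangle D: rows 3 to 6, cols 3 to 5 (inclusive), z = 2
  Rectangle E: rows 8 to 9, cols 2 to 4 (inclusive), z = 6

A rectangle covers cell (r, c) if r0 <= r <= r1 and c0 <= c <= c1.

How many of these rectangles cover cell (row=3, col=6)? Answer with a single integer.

Check cell (3,6):
  A: rows 3-9 cols 4-7 -> covers
  B: rows 5-6 cols 0-1 -> outside (row miss)
  C: rows 6-8 cols 6-7 -> outside (row miss)
  D: rows 3-6 cols 3-5 -> outside (col miss)
  E: rows 8-9 cols 2-4 -> outside (row miss)
Count covering = 1

Answer: 1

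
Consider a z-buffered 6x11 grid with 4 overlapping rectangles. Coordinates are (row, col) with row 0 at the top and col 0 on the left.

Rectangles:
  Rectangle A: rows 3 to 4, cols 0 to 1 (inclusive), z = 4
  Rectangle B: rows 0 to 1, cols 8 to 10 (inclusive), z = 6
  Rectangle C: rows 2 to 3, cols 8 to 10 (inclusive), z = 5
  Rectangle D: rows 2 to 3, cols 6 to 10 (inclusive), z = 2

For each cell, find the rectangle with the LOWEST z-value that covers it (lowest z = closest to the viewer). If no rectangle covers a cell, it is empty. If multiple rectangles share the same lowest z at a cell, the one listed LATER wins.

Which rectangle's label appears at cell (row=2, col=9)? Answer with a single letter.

Check cell (2,9):
  A: rows 3-4 cols 0-1 -> outside (row miss)
  B: rows 0-1 cols 8-10 -> outside (row miss)
  C: rows 2-3 cols 8-10 z=5 -> covers; best now C (z=5)
  D: rows 2-3 cols 6-10 z=2 -> covers; best now D (z=2)
Winner: D at z=2

Answer: D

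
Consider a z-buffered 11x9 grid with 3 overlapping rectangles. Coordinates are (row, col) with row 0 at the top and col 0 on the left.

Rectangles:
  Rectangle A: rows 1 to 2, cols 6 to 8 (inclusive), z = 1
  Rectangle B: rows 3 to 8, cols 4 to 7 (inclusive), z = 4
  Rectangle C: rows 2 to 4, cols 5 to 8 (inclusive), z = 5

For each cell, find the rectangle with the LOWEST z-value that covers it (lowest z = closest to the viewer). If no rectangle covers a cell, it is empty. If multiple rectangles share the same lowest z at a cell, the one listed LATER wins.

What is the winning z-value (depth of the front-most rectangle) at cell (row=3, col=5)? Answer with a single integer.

Check cell (3,5):
  A: rows 1-2 cols 6-8 -> outside (row miss)
  B: rows 3-8 cols 4-7 z=4 -> covers; best now B (z=4)
  C: rows 2-4 cols 5-8 z=5 -> covers; best now B (z=4)
Winner: B at z=4

Answer: 4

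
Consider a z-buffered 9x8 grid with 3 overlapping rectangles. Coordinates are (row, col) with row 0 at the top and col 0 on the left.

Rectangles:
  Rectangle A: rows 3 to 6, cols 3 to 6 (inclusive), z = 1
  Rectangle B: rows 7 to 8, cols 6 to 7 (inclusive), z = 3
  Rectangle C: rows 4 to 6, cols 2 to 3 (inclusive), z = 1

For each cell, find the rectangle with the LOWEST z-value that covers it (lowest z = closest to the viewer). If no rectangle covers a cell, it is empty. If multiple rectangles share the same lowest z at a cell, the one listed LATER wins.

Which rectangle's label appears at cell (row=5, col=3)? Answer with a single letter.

Check cell (5,3):
  A: rows 3-6 cols 3-6 z=1 -> covers; best now A (z=1)
  B: rows 7-8 cols 6-7 -> outside (row miss)
  C: rows 4-6 cols 2-3 z=1 -> covers; best now C (z=1)
Winner: C at z=1

Answer: C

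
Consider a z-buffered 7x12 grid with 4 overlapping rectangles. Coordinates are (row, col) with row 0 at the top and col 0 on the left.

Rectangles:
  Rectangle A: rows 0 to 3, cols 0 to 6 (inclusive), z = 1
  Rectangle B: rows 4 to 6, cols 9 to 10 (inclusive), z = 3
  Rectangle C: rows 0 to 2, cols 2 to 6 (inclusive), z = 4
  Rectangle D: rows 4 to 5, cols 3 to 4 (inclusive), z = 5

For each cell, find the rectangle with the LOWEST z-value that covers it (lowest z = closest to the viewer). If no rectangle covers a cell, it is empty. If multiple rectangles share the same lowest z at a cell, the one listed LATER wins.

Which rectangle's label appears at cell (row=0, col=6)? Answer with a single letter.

Check cell (0,6):
  A: rows 0-3 cols 0-6 z=1 -> covers; best now A (z=1)
  B: rows 4-6 cols 9-10 -> outside (row miss)
  C: rows 0-2 cols 2-6 z=4 -> covers; best now A (z=1)
  D: rows 4-5 cols 3-4 -> outside (row miss)
Winner: A at z=1

Answer: A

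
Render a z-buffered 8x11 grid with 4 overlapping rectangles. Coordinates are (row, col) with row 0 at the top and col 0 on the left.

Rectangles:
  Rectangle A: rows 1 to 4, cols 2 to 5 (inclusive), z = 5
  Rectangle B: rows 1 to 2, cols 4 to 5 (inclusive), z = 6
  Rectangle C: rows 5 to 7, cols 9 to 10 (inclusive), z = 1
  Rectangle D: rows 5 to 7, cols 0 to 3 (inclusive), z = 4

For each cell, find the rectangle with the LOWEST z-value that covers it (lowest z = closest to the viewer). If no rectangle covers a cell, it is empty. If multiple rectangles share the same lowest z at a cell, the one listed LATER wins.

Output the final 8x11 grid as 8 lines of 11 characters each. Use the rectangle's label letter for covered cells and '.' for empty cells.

...........
..AAAA.....
..AAAA.....
..AAAA.....
..AAAA.....
DDDD.....CC
DDDD.....CC
DDDD.....CC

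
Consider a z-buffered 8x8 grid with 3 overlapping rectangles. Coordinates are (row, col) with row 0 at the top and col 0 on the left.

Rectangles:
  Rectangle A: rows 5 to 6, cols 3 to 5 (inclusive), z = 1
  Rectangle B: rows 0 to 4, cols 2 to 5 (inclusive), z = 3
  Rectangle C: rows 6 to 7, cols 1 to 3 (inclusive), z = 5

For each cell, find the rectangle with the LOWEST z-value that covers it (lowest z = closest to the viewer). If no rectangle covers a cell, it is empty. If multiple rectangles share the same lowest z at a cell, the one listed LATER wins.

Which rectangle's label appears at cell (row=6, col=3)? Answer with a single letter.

Answer: A

Derivation:
Check cell (6,3):
  A: rows 5-6 cols 3-5 z=1 -> covers; best now A (z=1)
  B: rows 0-4 cols 2-5 -> outside (row miss)
  C: rows 6-7 cols 1-3 z=5 -> covers; best now A (z=1)
Winner: A at z=1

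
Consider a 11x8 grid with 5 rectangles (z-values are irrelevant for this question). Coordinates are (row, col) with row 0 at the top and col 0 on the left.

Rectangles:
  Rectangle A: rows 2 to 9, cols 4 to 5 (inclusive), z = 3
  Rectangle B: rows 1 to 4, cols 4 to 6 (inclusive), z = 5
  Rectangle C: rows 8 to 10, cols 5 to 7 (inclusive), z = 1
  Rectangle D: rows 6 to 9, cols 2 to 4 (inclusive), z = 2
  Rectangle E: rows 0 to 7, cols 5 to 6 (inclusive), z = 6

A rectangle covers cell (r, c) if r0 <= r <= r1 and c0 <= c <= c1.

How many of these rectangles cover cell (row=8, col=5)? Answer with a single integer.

Answer: 2

Derivation:
Check cell (8,5):
  A: rows 2-9 cols 4-5 -> covers
  B: rows 1-4 cols 4-6 -> outside (row miss)
  C: rows 8-10 cols 5-7 -> covers
  D: rows 6-9 cols 2-4 -> outside (col miss)
  E: rows 0-7 cols 5-6 -> outside (row miss)
Count covering = 2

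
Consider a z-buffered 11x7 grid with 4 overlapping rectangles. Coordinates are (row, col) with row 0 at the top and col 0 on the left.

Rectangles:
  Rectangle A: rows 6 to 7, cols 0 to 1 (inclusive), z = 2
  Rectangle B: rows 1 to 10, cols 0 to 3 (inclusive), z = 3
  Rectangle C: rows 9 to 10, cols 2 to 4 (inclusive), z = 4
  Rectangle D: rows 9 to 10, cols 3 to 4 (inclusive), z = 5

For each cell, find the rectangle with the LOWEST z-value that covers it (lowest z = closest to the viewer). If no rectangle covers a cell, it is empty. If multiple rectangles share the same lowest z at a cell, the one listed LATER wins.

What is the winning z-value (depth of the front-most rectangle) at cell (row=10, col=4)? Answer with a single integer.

Answer: 4

Derivation:
Check cell (10,4):
  A: rows 6-7 cols 0-1 -> outside (row miss)
  B: rows 1-10 cols 0-3 -> outside (col miss)
  C: rows 9-10 cols 2-4 z=4 -> covers; best now C (z=4)
  D: rows 9-10 cols 3-4 z=5 -> covers; best now C (z=4)
Winner: C at z=4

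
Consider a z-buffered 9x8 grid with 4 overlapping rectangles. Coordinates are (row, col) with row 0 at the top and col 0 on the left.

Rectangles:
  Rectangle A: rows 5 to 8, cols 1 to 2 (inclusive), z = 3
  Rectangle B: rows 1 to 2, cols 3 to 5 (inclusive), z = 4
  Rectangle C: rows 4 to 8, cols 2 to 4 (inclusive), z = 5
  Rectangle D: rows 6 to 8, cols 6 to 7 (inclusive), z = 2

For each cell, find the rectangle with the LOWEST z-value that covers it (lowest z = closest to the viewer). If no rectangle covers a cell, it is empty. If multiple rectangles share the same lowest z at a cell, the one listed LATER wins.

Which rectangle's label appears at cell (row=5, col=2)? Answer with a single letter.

Answer: A

Derivation:
Check cell (5,2):
  A: rows 5-8 cols 1-2 z=3 -> covers; best now A (z=3)
  B: rows 1-2 cols 3-5 -> outside (row miss)
  C: rows 4-8 cols 2-4 z=5 -> covers; best now A (z=3)
  D: rows 6-8 cols 6-7 -> outside (row miss)
Winner: A at z=3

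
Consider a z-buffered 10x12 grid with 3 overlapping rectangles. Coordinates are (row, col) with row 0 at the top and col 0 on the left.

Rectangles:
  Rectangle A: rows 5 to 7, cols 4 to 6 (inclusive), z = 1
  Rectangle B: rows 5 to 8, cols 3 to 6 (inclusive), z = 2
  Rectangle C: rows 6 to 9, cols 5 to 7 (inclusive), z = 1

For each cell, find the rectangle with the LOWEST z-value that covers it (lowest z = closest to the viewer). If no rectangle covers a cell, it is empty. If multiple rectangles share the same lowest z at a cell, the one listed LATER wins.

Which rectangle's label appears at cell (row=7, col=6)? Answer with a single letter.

Check cell (7,6):
  A: rows 5-7 cols 4-6 z=1 -> covers; best now A (z=1)
  B: rows 5-8 cols 3-6 z=2 -> covers; best now A (z=1)
  C: rows 6-9 cols 5-7 z=1 -> covers; best now C (z=1)
Winner: C at z=1

Answer: C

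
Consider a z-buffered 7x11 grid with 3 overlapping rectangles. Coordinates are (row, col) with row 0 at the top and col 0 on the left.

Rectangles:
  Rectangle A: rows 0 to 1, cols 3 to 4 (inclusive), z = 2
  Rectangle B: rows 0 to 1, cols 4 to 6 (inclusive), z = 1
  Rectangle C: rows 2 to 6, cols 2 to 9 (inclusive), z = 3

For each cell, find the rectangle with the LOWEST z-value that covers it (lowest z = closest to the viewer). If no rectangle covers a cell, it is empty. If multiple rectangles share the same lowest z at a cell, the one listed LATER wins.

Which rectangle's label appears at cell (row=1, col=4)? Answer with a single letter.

Answer: B

Derivation:
Check cell (1,4):
  A: rows 0-1 cols 3-4 z=2 -> covers; best now A (z=2)
  B: rows 0-1 cols 4-6 z=1 -> covers; best now B (z=1)
  C: rows 2-6 cols 2-9 -> outside (row miss)
Winner: B at z=1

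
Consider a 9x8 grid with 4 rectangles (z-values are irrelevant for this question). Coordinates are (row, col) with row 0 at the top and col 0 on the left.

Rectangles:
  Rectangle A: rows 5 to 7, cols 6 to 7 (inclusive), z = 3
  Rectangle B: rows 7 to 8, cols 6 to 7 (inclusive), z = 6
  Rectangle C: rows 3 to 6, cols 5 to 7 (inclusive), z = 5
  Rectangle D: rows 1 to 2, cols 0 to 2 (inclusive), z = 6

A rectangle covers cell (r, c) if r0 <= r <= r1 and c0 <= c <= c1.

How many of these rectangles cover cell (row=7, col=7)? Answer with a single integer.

Answer: 2

Derivation:
Check cell (7,7):
  A: rows 5-7 cols 6-7 -> covers
  B: rows 7-8 cols 6-7 -> covers
  C: rows 3-6 cols 5-7 -> outside (row miss)
  D: rows 1-2 cols 0-2 -> outside (row miss)
Count covering = 2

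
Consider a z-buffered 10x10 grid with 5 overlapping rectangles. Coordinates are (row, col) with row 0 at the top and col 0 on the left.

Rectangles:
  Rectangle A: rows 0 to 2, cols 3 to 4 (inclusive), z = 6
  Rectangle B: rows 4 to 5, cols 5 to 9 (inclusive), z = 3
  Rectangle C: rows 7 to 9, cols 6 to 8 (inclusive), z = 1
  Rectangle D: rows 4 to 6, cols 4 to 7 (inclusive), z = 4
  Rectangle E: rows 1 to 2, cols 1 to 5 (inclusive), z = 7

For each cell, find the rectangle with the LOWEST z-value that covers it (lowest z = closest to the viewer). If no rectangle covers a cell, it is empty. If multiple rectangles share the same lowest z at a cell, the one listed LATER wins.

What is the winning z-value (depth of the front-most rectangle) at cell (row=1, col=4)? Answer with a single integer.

Check cell (1,4):
  A: rows 0-2 cols 3-4 z=6 -> covers; best now A (z=6)
  B: rows 4-5 cols 5-9 -> outside (row miss)
  C: rows 7-9 cols 6-8 -> outside (row miss)
  D: rows 4-6 cols 4-7 -> outside (row miss)
  E: rows 1-2 cols 1-5 z=7 -> covers; best now A (z=6)
Winner: A at z=6

Answer: 6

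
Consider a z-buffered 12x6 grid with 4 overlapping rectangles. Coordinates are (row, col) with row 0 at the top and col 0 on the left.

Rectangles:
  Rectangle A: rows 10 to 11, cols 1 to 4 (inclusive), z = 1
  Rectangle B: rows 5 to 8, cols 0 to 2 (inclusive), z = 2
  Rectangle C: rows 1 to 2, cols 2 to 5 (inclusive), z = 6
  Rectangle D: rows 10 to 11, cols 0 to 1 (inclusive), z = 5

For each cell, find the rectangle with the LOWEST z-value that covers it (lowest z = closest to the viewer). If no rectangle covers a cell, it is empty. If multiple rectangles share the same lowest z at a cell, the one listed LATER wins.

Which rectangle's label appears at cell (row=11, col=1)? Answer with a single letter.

Check cell (11,1):
  A: rows 10-11 cols 1-4 z=1 -> covers; best now A (z=1)
  B: rows 5-8 cols 0-2 -> outside (row miss)
  C: rows 1-2 cols 2-5 -> outside (row miss)
  D: rows 10-11 cols 0-1 z=5 -> covers; best now A (z=1)
Winner: A at z=1

Answer: A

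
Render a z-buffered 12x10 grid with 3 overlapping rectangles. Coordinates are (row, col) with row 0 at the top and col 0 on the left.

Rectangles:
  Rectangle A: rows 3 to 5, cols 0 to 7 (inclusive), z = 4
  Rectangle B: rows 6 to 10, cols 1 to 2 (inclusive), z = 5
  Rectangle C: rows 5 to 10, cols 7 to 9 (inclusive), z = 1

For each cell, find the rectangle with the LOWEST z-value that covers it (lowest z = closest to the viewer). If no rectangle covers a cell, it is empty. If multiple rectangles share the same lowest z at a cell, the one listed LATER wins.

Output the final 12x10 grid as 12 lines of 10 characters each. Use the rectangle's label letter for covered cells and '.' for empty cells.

..........
..........
..........
AAAAAAAA..
AAAAAAAA..
AAAAAAACCC
.BB....CCC
.BB....CCC
.BB....CCC
.BB....CCC
.BB....CCC
..........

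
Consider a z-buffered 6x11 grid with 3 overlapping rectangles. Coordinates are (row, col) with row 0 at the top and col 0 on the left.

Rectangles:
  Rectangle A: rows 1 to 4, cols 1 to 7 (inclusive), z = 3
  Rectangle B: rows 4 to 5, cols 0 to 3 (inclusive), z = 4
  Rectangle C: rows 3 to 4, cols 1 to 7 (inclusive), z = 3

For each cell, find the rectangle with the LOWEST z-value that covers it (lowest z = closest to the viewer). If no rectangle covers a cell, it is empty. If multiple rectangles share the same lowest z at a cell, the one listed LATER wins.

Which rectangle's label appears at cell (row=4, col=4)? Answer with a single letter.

Check cell (4,4):
  A: rows 1-4 cols 1-7 z=3 -> covers; best now A (z=3)
  B: rows 4-5 cols 0-3 -> outside (col miss)
  C: rows 3-4 cols 1-7 z=3 -> covers; best now C (z=3)
Winner: C at z=3

Answer: C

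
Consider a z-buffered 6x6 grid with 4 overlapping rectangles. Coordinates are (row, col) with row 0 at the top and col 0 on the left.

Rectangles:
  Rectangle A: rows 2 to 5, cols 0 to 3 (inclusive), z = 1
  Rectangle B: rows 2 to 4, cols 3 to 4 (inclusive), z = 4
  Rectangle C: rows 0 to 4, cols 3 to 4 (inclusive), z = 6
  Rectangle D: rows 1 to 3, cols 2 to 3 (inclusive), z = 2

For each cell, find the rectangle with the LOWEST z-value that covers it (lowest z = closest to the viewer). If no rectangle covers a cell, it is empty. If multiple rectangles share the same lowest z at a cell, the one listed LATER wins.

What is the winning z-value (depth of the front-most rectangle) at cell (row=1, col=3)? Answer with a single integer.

Answer: 2

Derivation:
Check cell (1,3):
  A: rows 2-5 cols 0-3 -> outside (row miss)
  B: rows 2-4 cols 3-4 -> outside (row miss)
  C: rows 0-4 cols 3-4 z=6 -> covers; best now C (z=6)
  D: rows 1-3 cols 2-3 z=2 -> covers; best now D (z=2)
Winner: D at z=2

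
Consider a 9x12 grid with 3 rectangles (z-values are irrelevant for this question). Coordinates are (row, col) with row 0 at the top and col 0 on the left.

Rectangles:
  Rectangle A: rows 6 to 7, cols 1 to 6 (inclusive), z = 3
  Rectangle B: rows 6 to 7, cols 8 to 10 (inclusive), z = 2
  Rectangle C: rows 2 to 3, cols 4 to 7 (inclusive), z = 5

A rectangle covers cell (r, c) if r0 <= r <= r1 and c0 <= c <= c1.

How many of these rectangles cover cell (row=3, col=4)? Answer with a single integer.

Check cell (3,4):
  A: rows 6-7 cols 1-6 -> outside (row miss)
  B: rows 6-7 cols 8-10 -> outside (row miss)
  C: rows 2-3 cols 4-7 -> covers
Count covering = 1

Answer: 1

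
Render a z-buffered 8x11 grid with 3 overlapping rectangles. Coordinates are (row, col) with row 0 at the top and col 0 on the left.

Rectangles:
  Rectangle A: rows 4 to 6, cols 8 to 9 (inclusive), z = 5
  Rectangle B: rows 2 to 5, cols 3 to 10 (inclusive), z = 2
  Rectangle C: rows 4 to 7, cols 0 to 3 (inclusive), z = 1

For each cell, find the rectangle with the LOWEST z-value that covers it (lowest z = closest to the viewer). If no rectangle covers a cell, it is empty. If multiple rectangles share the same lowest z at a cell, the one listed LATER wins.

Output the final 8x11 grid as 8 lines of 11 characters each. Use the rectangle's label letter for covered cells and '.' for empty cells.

...........
...........
...BBBBBBBB
...BBBBBBBB
CCCCBBBBBBB
CCCCBBBBBBB
CCCC....AA.
CCCC.......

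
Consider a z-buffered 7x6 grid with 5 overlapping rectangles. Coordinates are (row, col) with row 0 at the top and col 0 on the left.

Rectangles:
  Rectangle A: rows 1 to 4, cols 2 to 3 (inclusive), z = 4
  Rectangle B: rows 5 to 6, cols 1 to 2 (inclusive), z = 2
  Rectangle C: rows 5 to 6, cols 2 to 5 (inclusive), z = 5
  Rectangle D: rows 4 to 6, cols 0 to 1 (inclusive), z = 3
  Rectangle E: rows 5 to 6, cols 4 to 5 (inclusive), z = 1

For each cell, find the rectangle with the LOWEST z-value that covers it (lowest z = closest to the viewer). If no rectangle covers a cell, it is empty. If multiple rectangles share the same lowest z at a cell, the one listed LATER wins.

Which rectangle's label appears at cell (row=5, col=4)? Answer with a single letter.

Answer: E

Derivation:
Check cell (5,4):
  A: rows 1-4 cols 2-3 -> outside (row miss)
  B: rows 5-6 cols 1-2 -> outside (col miss)
  C: rows 5-6 cols 2-5 z=5 -> covers; best now C (z=5)
  D: rows 4-6 cols 0-1 -> outside (col miss)
  E: rows 5-6 cols 4-5 z=1 -> covers; best now E (z=1)
Winner: E at z=1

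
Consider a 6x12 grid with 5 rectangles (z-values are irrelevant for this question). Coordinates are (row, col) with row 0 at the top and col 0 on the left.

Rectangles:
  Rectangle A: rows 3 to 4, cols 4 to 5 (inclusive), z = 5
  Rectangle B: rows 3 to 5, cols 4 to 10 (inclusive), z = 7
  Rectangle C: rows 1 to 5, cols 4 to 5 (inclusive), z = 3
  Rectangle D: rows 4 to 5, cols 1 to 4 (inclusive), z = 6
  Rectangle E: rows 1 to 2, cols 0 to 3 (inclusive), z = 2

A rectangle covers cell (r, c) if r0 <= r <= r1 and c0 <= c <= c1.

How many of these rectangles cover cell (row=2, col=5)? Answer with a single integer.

Answer: 1

Derivation:
Check cell (2,5):
  A: rows 3-4 cols 4-5 -> outside (row miss)
  B: rows 3-5 cols 4-10 -> outside (row miss)
  C: rows 1-5 cols 4-5 -> covers
  D: rows 4-5 cols 1-4 -> outside (row miss)
  E: rows 1-2 cols 0-3 -> outside (col miss)
Count covering = 1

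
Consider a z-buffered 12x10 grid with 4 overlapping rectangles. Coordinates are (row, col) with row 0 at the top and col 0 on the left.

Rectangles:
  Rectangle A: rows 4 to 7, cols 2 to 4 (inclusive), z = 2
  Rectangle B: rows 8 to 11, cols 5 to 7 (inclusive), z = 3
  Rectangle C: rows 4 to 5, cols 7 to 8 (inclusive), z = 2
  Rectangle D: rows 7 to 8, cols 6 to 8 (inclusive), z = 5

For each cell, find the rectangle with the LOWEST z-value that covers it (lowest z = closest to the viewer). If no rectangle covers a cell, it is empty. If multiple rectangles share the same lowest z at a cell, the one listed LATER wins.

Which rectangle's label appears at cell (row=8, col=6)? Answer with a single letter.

Check cell (8,6):
  A: rows 4-7 cols 2-4 -> outside (row miss)
  B: rows 8-11 cols 5-7 z=3 -> covers; best now B (z=3)
  C: rows 4-5 cols 7-8 -> outside (row miss)
  D: rows 7-8 cols 6-8 z=5 -> covers; best now B (z=3)
Winner: B at z=3

Answer: B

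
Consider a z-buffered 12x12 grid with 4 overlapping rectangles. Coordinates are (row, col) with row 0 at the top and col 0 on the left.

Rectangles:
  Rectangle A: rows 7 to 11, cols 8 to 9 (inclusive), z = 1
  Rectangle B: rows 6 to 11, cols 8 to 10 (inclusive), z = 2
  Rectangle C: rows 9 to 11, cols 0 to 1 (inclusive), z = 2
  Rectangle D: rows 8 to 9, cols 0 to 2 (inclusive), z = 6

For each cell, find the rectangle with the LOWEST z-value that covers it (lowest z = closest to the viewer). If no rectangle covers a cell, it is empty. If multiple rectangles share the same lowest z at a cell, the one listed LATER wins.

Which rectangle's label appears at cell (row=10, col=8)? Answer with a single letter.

Check cell (10,8):
  A: rows 7-11 cols 8-9 z=1 -> covers; best now A (z=1)
  B: rows 6-11 cols 8-10 z=2 -> covers; best now A (z=1)
  C: rows 9-11 cols 0-1 -> outside (col miss)
  D: rows 8-9 cols 0-2 -> outside (row miss)
Winner: A at z=1

Answer: A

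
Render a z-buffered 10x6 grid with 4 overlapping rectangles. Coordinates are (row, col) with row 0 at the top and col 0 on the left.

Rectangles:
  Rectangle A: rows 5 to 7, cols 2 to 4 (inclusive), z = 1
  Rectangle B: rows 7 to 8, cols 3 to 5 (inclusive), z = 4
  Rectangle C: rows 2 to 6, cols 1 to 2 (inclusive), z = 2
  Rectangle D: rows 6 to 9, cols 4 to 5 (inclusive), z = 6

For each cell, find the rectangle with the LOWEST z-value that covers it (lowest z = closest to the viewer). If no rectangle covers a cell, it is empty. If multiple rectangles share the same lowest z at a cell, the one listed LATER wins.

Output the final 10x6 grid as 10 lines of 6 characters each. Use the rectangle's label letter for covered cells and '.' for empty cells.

......
......
.CC...
.CC...
.CC...
.CAAA.
.CAAAD
..AAAB
...BBB
....DD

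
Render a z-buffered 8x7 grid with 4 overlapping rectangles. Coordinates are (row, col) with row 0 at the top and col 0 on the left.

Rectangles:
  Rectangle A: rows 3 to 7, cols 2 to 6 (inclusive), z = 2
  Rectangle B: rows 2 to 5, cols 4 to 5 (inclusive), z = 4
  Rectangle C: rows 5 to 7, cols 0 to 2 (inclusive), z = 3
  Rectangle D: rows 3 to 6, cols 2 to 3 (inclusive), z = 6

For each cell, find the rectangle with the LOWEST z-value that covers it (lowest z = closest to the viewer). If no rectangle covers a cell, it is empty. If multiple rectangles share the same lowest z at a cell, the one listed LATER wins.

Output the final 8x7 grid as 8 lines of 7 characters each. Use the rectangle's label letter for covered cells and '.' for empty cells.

.......
.......
....BB.
..AAAAA
..AAAAA
CCAAAAA
CCAAAAA
CCAAAAA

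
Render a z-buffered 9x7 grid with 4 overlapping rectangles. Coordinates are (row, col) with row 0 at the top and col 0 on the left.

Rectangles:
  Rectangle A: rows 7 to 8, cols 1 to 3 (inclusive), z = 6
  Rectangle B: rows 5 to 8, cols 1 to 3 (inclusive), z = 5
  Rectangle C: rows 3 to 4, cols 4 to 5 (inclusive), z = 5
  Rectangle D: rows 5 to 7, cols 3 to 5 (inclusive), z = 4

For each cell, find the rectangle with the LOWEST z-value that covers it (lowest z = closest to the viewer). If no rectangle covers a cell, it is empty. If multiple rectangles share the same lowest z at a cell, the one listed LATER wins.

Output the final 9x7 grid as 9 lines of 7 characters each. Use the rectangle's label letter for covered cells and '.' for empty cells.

.......
.......
.......
....CC.
....CC.
.BBDDD.
.BBDDD.
.BBDDD.
.BBB...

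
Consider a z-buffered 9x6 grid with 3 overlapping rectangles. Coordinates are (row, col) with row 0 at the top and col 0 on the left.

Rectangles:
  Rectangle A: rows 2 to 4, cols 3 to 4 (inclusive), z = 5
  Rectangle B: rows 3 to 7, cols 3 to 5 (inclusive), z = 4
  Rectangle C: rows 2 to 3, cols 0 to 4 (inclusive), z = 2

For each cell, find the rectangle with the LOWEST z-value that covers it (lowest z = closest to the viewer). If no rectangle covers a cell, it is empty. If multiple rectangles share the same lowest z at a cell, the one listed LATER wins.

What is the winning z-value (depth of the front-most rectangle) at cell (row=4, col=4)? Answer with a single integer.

Answer: 4

Derivation:
Check cell (4,4):
  A: rows 2-4 cols 3-4 z=5 -> covers; best now A (z=5)
  B: rows 3-7 cols 3-5 z=4 -> covers; best now B (z=4)
  C: rows 2-3 cols 0-4 -> outside (row miss)
Winner: B at z=4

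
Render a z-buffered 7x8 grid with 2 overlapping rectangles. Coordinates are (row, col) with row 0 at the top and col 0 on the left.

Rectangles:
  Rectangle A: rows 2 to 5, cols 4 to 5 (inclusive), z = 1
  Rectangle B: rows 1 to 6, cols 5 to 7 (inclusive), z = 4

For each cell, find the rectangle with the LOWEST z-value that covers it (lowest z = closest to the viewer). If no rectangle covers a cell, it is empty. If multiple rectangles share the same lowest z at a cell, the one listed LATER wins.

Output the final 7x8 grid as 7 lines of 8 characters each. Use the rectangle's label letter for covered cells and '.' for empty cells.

........
.....BBB
....AABB
....AABB
....AABB
....AABB
.....BBB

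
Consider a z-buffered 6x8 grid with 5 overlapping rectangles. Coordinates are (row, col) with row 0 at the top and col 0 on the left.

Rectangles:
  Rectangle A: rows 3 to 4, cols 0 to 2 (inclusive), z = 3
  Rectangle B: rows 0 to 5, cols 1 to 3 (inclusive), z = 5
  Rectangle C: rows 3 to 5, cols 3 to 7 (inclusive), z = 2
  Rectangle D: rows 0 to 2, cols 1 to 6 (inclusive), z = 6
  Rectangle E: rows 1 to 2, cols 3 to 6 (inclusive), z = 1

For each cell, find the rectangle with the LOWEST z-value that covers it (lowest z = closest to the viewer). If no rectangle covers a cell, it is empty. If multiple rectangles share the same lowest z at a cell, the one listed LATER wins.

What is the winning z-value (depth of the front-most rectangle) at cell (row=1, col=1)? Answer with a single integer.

Answer: 5

Derivation:
Check cell (1,1):
  A: rows 3-4 cols 0-2 -> outside (row miss)
  B: rows 0-5 cols 1-3 z=5 -> covers; best now B (z=5)
  C: rows 3-5 cols 3-7 -> outside (row miss)
  D: rows 0-2 cols 1-6 z=6 -> covers; best now B (z=5)
  E: rows 1-2 cols 3-6 -> outside (col miss)
Winner: B at z=5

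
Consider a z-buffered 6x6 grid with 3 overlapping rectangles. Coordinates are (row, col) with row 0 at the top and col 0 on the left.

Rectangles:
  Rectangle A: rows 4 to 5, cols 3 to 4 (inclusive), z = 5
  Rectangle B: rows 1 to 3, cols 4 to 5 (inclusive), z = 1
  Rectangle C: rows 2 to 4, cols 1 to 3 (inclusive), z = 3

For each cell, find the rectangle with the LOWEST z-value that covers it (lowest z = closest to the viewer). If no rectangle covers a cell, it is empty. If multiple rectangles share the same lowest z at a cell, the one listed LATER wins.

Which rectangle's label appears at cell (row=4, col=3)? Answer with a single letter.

Answer: C

Derivation:
Check cell (4,3):
  A: rows 4-5 cols 3-4 z=5 -> covers; best now A (z=5)
  B: rows 1-3 cols 4-5 -> outside (row miss)
  C: rows 2-4 cols 1-3 z=3 -> covers; best now C (z=3)
Winner: C at z=3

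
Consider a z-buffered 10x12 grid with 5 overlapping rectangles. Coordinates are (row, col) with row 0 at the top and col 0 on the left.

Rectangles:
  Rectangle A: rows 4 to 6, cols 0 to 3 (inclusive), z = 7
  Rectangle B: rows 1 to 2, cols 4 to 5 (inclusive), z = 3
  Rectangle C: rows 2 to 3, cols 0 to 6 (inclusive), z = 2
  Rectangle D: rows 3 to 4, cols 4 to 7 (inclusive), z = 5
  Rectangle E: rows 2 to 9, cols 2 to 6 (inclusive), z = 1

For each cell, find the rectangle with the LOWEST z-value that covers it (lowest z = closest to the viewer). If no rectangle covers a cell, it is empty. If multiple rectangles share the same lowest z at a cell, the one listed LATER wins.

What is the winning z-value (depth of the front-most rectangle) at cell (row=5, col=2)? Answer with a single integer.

Answer: 1

Derivation:
Check cell (5,2):
  A: rows 4-6 cols 0-3 z=7 -> covers; best now A (z=7)
  B: rows 1-2 cols 4-5 -> outside (row miss)
  C: rows 2-3 cols 0-6 -> outside (row miss)
  D: rows 3-4 cols 4-7 -> outside (row miss)
  E: rows 2-9 cols 2-6 z=1 -> covers; best now E (z=1)
Winner: E at z=1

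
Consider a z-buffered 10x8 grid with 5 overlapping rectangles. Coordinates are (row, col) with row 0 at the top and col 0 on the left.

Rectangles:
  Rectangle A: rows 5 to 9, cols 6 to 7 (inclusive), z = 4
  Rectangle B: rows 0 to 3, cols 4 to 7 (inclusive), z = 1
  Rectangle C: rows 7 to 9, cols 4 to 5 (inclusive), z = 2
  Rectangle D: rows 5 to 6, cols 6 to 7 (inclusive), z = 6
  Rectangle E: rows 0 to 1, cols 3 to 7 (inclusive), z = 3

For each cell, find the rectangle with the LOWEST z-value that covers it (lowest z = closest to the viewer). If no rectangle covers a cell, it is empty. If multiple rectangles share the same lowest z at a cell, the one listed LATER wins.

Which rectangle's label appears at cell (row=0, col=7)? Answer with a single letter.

Check cell (0,7):
  A: rows 5-9 cols 6-7 -> outside (row miss)
  B: rows 0-3 cols 4-7 z=1 -> covers; best now B (z=1)
  C: rows 7-9 cols 4-5 -> outside (row miss)
  D: rows 5-6 cols 6-7 -> outside (row miss)
  E: rows 0-1 cols 3-7 z=3 -> covers; best now B (z=1)
Winner: B at z=1

Answer: B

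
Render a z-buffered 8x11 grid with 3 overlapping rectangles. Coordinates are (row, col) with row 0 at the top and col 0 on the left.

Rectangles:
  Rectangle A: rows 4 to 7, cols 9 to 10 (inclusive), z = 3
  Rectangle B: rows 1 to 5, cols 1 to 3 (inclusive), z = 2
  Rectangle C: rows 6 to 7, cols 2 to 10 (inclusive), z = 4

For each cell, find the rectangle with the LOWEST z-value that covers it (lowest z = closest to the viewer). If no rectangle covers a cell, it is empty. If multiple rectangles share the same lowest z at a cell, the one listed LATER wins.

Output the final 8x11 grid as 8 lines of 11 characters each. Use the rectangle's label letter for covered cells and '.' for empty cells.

...........
.BBB.......
.BBB.......
.BBB.......
.BBB.....AA
.BBB.....AA
..CCCCCCCAA
..CCCCCCCAA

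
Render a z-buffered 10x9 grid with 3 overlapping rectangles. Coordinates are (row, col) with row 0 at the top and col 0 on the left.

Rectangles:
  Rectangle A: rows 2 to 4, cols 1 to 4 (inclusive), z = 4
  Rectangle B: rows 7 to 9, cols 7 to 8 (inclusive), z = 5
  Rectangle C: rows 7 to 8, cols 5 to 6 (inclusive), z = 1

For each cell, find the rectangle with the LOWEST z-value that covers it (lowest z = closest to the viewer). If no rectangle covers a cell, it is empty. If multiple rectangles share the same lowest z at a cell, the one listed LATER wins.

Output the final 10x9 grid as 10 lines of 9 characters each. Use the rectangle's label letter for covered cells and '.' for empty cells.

.........
.........
.AAAA....
.AAAA....
.AAAA....
.........
.........
.....CCBB
.....CCBB
.......BB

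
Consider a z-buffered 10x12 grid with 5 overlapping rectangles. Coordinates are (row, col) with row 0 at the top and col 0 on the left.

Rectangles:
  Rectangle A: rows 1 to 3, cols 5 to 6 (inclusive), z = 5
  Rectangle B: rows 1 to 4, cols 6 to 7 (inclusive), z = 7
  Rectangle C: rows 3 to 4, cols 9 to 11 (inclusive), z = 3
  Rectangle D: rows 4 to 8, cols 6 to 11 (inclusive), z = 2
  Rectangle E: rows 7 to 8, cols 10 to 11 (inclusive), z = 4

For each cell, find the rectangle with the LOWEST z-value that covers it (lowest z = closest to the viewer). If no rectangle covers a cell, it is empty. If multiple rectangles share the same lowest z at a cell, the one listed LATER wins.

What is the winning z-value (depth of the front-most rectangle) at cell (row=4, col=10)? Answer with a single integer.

Check cell (4,10):
  A: rows 1-3 cols 5-6 -> outside (row miss)
  B: rows 1-4 cols 6-7 -> outside (col miss)
  C: rows 3-4 cols 9-11 z=3 -> covers; best now C (z=3)
  D: rows 4-8 cols 6-11 z=2 -> covers; best now D (z=2)
  E: rows 7-8 cols 10-11 -> outside (row miss)
Winner: D at z=2

Answer: 2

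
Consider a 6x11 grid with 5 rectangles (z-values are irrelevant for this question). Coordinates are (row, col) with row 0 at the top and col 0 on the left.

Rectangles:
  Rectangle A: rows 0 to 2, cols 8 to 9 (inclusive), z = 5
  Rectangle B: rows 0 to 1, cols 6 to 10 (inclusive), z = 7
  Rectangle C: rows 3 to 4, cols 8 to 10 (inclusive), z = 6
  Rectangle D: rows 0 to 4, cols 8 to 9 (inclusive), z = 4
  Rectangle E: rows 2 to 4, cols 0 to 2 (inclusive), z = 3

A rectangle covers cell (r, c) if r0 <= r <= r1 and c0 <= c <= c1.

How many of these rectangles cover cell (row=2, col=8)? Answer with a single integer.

Check cell (2,8):
  A: rows 0-2 cols 8-9 -> covers
  B: rows 0-1 cols 6-10 -> outside (row miss)
  C: rows 3-4 cols 8-10 -> outside (row miss)
  D: rows 0-4 cols 8-9 -> covers
  E: rows 2-4 cols 0-2 -> outside (col miss)
Count covering = 2

Answer: 2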